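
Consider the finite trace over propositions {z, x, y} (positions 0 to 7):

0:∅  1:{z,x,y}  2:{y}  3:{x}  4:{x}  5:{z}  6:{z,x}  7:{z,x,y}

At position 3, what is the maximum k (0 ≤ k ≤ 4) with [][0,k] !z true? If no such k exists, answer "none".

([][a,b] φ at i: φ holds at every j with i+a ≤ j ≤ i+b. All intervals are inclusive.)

1

!z must hold from j=3 onward; find where it first fails.
  j=3: holds
  j=4: holds
  j=5: fails
Holds on [3,4], so largest k = 1.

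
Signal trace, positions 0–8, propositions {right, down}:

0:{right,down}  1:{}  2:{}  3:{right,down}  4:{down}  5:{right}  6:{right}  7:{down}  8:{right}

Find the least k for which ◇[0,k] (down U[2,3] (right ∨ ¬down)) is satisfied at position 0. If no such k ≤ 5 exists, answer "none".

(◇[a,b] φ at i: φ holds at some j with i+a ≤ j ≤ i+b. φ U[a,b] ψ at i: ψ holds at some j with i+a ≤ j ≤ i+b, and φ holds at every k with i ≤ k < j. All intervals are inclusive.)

3

Scan j = 0,1,… for (down U[2,3] (right ∨ ¬down)):
  j=0: fails
  j=1: fails
  j=2: fails
  j=3: holds
First hit at j=3, so smallest k = 3-0 = 3.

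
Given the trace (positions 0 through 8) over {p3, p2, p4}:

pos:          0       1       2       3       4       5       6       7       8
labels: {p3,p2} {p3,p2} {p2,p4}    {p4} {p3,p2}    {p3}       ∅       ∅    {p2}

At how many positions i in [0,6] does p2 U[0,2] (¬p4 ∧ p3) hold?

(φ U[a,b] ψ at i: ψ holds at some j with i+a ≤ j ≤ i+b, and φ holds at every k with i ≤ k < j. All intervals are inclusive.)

Evaluate at each i in [0,6]:
  i=0: ✓ (rhs at j=0)
  i=1: ✓ (rhs at j=1)
  i=2: ✗ (lhs fails at k=3 before rhs at j=4)
  i=3: ✗ (lhs fails at k=3 before rhs at j=4)
  i=4: ✓ (rhs at j=4)
  i=5: ✓ (rhs at j=5)
  i=6: ✗ (no rhs in [6,8])
Positions where it holds: {0, 1, 4, 5} → 4.

4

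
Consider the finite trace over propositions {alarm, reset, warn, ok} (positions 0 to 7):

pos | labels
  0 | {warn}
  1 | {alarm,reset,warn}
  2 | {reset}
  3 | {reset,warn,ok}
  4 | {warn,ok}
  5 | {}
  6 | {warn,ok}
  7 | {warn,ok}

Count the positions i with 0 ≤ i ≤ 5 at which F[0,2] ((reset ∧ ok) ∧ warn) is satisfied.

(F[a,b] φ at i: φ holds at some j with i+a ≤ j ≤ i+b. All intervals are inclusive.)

3

Evaluate at each i in [0,5]:
  i=0: ✗ (none in [0,2])
  i=1: ✓ (witness j=3)
  i=2: ✓ (witness j=3)
  i=3: ✓ (witness j=3)
  i=4: ✗ (none in [4,6])
  i=5: ✗ (none in [5,7])
Positions where it holds: {1, 2, 3} → 3.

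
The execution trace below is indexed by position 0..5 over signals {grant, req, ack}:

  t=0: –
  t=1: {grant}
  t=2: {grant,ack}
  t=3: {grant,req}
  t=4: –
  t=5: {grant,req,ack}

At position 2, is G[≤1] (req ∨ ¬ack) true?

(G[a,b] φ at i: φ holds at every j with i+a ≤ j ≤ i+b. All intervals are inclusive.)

Check (req ∨ ¬ack) at every j in [2,3]:
  j=2: false
  j=3: true
Fails at j=2 → formula fails.

Does not hold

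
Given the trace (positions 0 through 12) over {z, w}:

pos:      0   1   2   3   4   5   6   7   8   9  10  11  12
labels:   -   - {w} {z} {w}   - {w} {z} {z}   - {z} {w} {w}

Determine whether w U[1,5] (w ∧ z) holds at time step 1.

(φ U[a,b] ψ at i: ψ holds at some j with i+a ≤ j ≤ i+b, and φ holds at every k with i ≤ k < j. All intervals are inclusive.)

False

Need some j in [2,6] with (w ∧ z), and w at every k in [1,j-1].
  j=2: (w ∧ z) false.
  j=3: (w ∧ z) false.
  j=4: (w ∧ z) false.
  j=5: (w ∧ z) false.
  j=6: (w ∧ z) false.
No j in the window works → until fails.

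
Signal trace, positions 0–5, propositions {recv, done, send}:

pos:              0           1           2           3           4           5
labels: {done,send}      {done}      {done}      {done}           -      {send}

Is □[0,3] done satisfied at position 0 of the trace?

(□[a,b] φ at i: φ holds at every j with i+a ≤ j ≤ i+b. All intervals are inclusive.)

Holds

Check done at every j in [0,3]:
  j=0: true
  j=1: true
  j=2: true
  j=3: true
All positions satisfy it → formula holds.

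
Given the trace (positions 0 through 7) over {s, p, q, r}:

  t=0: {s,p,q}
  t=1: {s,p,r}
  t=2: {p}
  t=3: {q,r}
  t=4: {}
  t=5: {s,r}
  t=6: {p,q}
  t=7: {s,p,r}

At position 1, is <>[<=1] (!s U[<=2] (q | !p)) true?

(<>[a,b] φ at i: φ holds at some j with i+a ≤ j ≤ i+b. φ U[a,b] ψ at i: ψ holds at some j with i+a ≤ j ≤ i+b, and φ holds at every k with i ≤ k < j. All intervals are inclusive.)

Yes

Check (!s U[<=2] (q | !p)) at each j in [1,2]:
  j=1: fails
  j=2: holds
Found at j=2 → formula holds.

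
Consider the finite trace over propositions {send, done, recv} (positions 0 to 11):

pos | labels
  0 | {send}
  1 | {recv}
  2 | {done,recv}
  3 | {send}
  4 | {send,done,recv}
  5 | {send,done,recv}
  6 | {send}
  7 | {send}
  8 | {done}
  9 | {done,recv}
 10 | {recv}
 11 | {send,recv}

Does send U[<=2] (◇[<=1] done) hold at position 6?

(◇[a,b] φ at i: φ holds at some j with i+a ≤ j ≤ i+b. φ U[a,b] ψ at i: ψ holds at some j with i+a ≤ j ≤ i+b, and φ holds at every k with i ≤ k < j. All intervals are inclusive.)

True

Need some j in [6,8] with ◇[<=1] done, and send at every k in [6,j-1].
  j=6: ◇[<=1] done — fails (none in [6,7]).
  j=7: ◇[<=1] done holds; send holds at every k in [6,6] → satisfied.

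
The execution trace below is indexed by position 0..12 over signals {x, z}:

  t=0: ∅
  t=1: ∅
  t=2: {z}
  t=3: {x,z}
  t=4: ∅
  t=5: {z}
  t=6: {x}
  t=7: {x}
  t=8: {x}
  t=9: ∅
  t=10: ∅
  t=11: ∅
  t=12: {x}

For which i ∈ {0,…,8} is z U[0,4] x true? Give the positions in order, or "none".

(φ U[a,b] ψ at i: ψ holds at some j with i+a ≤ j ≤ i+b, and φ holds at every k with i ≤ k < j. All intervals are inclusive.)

2, 3, 5, 6, 7, 8

Evaluate at each i in [0,8]:
  i=0: ✗ (lhs fails at k=0 before rhs at j=3)
  i=1: ✗ (lhs fails at k=1 before rhs at j=3)
  i=2: ✓ (rhs at j=3; lhs holds on [2,2])
  i=3: ✓ (rhs at j=3)
  i=4: ✗ (lhs fails at k=4 before rhs at j=6)
  i=5: ✓ (rhs at j=6; lhs holds on [5,5])
  i=6: ✓ (rhs at j=6)
  i=7: ✓ (rhs at j=7)
  i=8: ✓ (rhs at j=8)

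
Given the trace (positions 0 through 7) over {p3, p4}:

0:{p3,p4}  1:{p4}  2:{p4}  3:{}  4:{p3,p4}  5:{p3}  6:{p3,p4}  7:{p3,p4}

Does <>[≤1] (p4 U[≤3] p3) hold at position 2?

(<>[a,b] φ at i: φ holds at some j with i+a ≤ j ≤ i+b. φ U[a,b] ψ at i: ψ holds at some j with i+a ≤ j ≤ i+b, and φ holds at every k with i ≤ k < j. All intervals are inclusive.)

Does not hold

Check (p4 U[≤3] p3) at each j in [2,3]:
  j=2: fails
  j=3: fails
No position in the window satisfies it → formula fails.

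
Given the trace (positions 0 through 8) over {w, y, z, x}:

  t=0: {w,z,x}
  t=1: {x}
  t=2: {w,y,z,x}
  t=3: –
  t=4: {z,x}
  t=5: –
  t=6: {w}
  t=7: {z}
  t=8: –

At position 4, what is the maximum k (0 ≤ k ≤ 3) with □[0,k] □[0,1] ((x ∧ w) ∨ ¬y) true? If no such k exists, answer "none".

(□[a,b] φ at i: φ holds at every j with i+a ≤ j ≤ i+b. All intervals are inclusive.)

3

□[0,1] ((x ∧ w) ∨ ¬y) must hold from j=4 onward; find where it first fails.
  j=4: holds
  j=5: holds
  j=6: holds
  j=7: holds
Holds through j=7; largest k = 3.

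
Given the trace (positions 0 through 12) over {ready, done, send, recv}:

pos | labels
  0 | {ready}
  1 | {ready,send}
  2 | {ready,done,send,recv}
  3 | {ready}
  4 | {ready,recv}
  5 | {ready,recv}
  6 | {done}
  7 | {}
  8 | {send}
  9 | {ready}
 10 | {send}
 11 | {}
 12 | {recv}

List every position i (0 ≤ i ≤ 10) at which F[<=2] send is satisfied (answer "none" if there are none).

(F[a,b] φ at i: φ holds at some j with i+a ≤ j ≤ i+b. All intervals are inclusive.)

0, 1, 2, 6, 7, 8, 9, 10

Evaluate at each i in [0,10]:
  i=0: ✓ (witness j=1)
  i=1: ✓ (witness j=1)
  i=2: ✓ (witness j=2)
  i=3: ✗ (none in [3,5])
  i=4: ✗ (none in [4,6])
  i=5: ✗ (none in [5,7])
  i=6: ✓ (witness j=8)
  i=7: ✓ (witness j=8)
  i=8: ✓ (witness j=8)
  i=9: ✓ (witness j=10)
  i=10: ✓ (witness j=10)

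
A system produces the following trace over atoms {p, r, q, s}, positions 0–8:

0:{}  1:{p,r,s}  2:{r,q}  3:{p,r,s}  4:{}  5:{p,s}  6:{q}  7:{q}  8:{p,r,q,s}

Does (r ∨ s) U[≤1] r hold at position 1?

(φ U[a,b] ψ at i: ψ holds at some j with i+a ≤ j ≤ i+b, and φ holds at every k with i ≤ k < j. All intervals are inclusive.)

Holds

Need some j in [1,2] with r, and (r ∨ s) at every k in [1,j-1].
  j=1: r holds; no prefix to check → satisfied.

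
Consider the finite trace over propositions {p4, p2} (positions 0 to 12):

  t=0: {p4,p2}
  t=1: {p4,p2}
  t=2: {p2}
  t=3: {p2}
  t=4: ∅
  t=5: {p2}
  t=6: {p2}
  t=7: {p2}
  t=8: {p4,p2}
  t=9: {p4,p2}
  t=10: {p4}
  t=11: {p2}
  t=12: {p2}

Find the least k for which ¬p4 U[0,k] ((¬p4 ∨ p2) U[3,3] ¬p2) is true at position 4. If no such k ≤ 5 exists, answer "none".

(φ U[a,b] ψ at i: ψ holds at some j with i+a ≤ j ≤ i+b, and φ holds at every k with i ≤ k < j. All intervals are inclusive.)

3

Need earliest j ≥ 4 with ((¬p4 ∨ p2) U[3,3] ¬p2), and ¬p4 at every k in [4,j-1].
  j=4: rhs fails.
  j=5: rhs fails.
  j=6: rhs fails.
  j=7: rhs holds; lhs holds on [4,6]. k = 3.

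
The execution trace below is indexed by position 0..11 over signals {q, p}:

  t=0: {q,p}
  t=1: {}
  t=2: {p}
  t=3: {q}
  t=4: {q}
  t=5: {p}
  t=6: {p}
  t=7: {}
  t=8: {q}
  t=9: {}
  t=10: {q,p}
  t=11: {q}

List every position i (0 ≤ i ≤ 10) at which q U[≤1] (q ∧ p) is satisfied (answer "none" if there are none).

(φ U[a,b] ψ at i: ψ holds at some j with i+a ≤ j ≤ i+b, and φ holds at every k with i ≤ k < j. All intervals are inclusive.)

0, 10

Evaluate at each i in [0,10]:
  i=0: ✓ (rhs at j=0)
  i=1: ✗ (no rhs in [1,2])
  i=2: ✗ (no rhs in [2,3])
  i=3: ✗ (no rhs in [3,4])
  i=4: ✗ (no rhs in [4,5])
  i=5: ✗ (no rhs in [5,6])
  i=6: ✗ (no rhs in [6,7])
  i=7: ✗ (no rhs in [7,8])
  i=8: ✗ (no rhs in [8,9])
  i=9: ✗ (lhs fails at k=9 before rhs at j=10)
  i=10: ✓ (rhs at j=10)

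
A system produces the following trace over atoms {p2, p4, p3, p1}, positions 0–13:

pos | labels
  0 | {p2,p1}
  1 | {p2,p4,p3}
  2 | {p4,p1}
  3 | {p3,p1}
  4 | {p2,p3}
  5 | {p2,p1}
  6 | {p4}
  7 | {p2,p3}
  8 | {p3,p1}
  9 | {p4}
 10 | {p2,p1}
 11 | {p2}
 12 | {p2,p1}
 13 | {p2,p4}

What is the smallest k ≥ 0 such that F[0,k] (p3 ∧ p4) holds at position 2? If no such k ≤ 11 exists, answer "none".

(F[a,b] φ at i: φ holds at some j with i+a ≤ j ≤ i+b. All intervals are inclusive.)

Scan j = 2,3,… for (p3 ∧ p4):
  j=2: fails
  j=3: fails
  j=4: fails
  j=5: fails
  j=6: fails
  j=7: fails
  j=8: fails
  j=9: fails
  j=10: fails
  j=11: fails
  j=12: fails
  j=13: fails
No j in [2,13] satisfies it → none.

none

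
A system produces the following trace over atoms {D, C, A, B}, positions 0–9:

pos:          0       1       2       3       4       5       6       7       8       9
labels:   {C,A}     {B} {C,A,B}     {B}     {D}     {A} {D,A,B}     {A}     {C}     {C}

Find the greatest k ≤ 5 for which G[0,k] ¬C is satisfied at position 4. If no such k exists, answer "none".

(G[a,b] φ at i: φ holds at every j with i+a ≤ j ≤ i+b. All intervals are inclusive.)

3

¬C must hold from j=4 onward; find where it first fails.
  j=4: holds
  j=5: holds
  j=6: holds
  j=7: holds
  j=8: fails
Holds on [4,7], so largest k = 3.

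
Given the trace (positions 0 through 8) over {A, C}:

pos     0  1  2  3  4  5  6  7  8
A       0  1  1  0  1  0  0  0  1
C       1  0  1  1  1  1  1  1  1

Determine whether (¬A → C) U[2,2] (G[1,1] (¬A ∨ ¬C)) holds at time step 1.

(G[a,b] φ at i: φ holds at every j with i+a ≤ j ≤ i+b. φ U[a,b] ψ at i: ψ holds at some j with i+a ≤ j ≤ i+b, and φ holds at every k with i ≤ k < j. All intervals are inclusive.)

Need some j in [3,3] with G[1,1] (¬A ∨ ¬C), and (¬A → C) at every k in [1,j-1].
  j=3: G[1,1] (¬A ∨ ¬C) — fails at 4.
No j in the window works → until fails.

Does not hold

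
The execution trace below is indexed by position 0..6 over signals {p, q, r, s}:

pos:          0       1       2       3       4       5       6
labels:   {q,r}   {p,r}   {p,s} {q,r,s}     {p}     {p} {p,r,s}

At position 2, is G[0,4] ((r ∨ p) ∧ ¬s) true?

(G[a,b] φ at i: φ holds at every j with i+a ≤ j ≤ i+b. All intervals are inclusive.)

Check ((r ∨ p) ∧ ¬s) at every j in [2,6]:
  j=2: false
  j=3: false
  j=4: true
  j=5: true
  j=6: false
Fails at j=2 → formula fails.

No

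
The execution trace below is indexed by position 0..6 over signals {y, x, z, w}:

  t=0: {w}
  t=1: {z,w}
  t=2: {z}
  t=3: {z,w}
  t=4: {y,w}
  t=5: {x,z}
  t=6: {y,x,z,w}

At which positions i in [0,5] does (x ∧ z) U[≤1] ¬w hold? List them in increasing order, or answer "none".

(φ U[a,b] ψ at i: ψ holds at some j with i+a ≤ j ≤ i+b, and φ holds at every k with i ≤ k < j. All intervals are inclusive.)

Evaluate at each i in [0,5]:
  i=0: ✗ (no rhs in [0,1])
  i=1: ✗ (lhs fails at k=1 before rhs at j=2)
  i=2: ✓ (rhs at j=2)
  i=3: ✗ (no rhs in [3,4])
  i=4: ✗ (lhs fails at k=4 before rhs at j=5)
  i=5: ✓ (rhs at j=5)

2, 5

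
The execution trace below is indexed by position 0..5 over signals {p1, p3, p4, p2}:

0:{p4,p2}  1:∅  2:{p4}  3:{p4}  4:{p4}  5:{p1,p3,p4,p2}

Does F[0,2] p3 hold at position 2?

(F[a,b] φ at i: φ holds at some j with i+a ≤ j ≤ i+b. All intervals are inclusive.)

No

Check p3 at each j in [2,4]:
  j=2: false
  j=3: false
  j=4: false
No position in the window satisfies it → formula fails.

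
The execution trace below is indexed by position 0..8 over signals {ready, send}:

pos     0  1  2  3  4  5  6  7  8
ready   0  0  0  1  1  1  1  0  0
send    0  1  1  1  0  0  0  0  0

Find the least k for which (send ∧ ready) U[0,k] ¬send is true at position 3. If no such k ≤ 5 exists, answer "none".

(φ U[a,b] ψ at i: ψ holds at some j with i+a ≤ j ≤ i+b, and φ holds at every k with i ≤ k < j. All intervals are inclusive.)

Need earliest j ≥ 3 with ¬send, and (send ∧ ready) at every k in [3,j-1].
  j=3: rhs fails.
  j=4: rhs holds; lhs holds on [3,3]. k = 1.

1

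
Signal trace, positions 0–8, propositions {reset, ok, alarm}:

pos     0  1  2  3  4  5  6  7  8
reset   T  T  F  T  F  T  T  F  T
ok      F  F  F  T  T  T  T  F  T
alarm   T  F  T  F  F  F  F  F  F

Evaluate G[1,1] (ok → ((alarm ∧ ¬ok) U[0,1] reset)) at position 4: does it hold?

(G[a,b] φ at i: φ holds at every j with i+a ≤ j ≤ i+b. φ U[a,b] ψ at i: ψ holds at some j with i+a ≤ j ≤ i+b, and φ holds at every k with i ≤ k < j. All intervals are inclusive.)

Yes

Check (ok → ((alarm ∧ ¬ok) U[0,1] reset)) at every j in [5,5]:
  j=5: antecedent true; consequent holds → ✓
All positions satisfy it → formula holds.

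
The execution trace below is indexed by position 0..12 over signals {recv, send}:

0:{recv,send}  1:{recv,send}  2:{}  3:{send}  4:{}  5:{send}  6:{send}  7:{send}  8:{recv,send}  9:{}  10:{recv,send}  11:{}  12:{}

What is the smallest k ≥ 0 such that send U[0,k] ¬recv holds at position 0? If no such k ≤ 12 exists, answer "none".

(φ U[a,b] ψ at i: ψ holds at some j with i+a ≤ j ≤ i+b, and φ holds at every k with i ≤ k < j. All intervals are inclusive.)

Need earliest j ≥ 0 with ¬recv, and send at every k in [0,j-1].
  j=0: rhs fails.
  j=1: rhs fails.
  j=2: rhs holds; lhs holds on [0,1]. k = 2.

2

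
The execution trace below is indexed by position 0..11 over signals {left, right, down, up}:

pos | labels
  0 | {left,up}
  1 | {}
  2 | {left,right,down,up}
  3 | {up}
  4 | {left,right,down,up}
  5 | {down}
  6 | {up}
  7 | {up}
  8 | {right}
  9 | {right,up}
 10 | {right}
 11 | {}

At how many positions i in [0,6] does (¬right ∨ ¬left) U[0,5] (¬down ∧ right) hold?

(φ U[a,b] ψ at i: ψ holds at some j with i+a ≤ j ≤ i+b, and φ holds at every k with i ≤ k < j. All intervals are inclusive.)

Evaluate at each i in [0,6]:
  i=0: ✗ (no rhs in [0,5])
  i=1: ✗ (no rhs in [1,6])
  i=2: ✗ (no rhs in [2,7])
  i=3: ✗ (lhs fails at k=4 before rhs at j=8)
  i=4: ✗ (lhs fails at k=4 before rhs at j=8)
  i=5: ✓ (rhs at j=8; lhs holds on [5,7])
  i=6: ✓ (rhs at j=8; lhs holds on [6,7])
Positions where it holds: {5, 6} → 2.

2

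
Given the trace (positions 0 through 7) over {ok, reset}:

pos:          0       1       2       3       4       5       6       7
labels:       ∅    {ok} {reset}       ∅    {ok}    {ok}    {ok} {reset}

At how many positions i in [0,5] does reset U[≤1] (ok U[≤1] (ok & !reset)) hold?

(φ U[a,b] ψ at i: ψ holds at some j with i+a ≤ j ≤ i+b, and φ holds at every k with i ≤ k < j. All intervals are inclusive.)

3

Evaluate at each i in [0,5]:
  i=0: ✗ (lhs fails at k=0 before rhs at j=1)
  i=1: ✓ (rhs at j=1)
  i=2: ✗ (no rhs in [2,3])
  i=3: ✗ (lhs fails at k=3 before rhs at j=4)
  i=4: ✓ (rhs at j=4)
  i=5: ✓ (rhs at j=5)
Positions where it holds: {1, 4, 5} → 3.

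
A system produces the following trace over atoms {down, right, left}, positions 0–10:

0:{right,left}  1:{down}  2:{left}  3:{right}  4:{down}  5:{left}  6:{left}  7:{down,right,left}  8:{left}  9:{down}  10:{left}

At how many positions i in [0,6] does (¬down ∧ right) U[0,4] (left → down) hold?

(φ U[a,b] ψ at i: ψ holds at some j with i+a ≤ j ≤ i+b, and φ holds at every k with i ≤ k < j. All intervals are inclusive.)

Evaluate at each i in [0,6]:
  i=0: ✓ (rhs at j=1; lhs holds on [0,0])
  i=1: ✓ (rhs at j=1)
  i=2: ✗ (lhs fails at k=2 before rhs at j=3)
  i=3: ✓ (rhs at j=3)
  i=4: ✓ (rhs at j=4)
  i=5: ✗ (lhs fails at k=5 before rhs at j=7)
  i=6: ✗ (lhs fails at k=6 before rhs at j=7)
Positions where it holds: {0, 1, 3, 4} → 4.

4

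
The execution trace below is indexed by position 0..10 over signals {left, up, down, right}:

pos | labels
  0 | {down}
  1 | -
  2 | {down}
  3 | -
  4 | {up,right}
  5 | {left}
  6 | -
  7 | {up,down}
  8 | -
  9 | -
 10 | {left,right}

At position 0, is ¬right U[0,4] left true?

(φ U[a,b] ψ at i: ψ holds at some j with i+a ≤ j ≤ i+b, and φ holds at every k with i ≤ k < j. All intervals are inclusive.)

False

Need some j in [0,4] with left, and ¬right at every k in [0,j-1].
  j=0: left false.
  j=1: left false.
  j=2: left false.
  j=3: left false.
  j=4: left false.
No j in the window works → until fails.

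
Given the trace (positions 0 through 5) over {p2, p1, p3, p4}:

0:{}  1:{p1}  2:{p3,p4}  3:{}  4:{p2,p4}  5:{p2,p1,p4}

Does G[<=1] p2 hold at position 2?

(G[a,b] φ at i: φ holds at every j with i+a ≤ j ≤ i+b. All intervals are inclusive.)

No

Check p2 at every j in [2,3]:
  j=2: false
  j=3: false
Fails at j=2 → formula fails.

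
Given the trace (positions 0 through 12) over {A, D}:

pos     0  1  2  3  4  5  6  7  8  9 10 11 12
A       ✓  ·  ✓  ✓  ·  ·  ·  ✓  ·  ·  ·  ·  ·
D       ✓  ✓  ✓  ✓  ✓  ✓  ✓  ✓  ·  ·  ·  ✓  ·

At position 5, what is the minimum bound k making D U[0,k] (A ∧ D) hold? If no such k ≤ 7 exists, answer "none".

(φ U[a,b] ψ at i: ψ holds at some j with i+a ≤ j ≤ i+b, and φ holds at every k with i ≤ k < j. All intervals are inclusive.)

Need earliest j ≥ 5 with (A ∧ D), and D at every k in [5,j-1].
  j=5: rhs fails.
  j=6: rhs fails.
  j=7: rhs holds; lhs holds on [5,6]. k = 2.

2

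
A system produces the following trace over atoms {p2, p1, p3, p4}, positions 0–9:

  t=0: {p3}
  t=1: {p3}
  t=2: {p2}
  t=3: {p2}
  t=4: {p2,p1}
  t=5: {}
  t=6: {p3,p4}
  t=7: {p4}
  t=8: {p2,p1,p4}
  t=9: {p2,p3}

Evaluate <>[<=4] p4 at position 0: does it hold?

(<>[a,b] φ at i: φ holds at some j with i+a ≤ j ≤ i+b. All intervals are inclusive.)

Check p4 at each j in [0,4]:
  j=0: false
  j=1: false
  j=2: false
  j=3: false
  j=4: false
No position in the window satisfies it → formula fails.

No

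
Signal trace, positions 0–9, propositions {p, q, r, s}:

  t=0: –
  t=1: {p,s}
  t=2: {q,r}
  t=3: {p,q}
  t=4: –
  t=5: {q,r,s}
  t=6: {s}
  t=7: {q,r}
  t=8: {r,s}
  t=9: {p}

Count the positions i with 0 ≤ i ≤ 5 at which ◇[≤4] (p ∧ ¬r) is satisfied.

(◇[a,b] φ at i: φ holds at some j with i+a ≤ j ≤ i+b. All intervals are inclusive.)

Evaluate at each i in [0,5]:
  i=0: ✓ (witness j=1)
  i=1: ✓ (witness j=1)
  i=2: ✓ (witness j=3)
  i=3: ✓ (witness j=3)
  i=4: ✗ (none in [4,8])
  i=5: ✓ (witness j=9)
Positions where it holds: {0, 1, 2, 3, 5} → 5.

5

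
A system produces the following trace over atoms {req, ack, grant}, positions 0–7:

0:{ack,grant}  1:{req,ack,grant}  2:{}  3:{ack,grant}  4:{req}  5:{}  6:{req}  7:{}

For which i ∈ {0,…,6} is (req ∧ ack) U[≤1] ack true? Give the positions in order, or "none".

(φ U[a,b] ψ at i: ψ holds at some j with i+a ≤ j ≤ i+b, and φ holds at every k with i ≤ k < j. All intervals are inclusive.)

Evaluate at each i in [0,6]:
  i=0: ✓ (rhs at j=0)
  i=1: ✓ (rhs at j=1)
  i=2: ✗ (lhs fails at k=2 before rhs at j=3)
  i=3: ✓ (rhs at j=3)
  i=4: ✗ (no rhs in [4,5])
  i=5: ✗ (no rhs in [5,6])
  i=6: ✗ (no rhs in [6,7])

0, 1, 3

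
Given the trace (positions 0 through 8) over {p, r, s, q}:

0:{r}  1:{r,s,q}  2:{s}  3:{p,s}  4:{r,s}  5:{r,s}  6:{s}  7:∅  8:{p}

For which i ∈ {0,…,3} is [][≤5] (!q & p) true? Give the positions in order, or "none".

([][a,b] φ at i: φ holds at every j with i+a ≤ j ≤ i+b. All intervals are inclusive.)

none

Evaluate at each i in [0,3]:
  i=0: ✗ (fails at j=0)
  i=1: ✗ (fails at j=1)
  i=2: ✗ (fails at j=2)
  i=3: ✗ (fails at j=4)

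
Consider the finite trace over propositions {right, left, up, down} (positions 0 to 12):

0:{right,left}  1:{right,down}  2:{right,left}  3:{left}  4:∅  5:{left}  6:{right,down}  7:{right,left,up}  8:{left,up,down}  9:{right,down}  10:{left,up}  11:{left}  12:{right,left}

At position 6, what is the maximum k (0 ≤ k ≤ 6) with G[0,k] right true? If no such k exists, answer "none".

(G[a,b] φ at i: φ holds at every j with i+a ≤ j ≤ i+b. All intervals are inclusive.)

right must hold from j=6 onward; find where it first fails.
  j=6: holds
  j=7: holds
  j=8: fails
Holds on [6,7], so largest k = 1.

1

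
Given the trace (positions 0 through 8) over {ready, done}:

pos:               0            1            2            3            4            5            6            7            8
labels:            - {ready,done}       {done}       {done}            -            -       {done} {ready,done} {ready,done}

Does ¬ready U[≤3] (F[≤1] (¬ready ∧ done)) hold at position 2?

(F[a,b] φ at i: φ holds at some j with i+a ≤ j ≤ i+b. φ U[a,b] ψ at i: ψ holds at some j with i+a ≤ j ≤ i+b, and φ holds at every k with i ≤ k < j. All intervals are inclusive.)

Need some j in [2,5] with F[≤1] (¬ready ∧ done), and ¬ready at every k in [2,j-1].
  j=2: F[≤1] (¬ready ∧ done) holds; no prefix to check → satisfied.

True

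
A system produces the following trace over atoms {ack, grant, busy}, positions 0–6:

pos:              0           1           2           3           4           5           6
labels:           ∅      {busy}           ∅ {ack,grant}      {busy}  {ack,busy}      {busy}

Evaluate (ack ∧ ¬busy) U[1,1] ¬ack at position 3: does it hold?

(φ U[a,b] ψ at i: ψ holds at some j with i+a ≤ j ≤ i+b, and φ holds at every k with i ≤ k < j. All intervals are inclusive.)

Need some j in [4,4] with ¬ack, and (ack ∧ ¬busy) at every k in [3,j-1].
  j=4: ¬ack holds; (ack ∧ ¬busy) holds at every k in [3,3] → satisfied.

Yes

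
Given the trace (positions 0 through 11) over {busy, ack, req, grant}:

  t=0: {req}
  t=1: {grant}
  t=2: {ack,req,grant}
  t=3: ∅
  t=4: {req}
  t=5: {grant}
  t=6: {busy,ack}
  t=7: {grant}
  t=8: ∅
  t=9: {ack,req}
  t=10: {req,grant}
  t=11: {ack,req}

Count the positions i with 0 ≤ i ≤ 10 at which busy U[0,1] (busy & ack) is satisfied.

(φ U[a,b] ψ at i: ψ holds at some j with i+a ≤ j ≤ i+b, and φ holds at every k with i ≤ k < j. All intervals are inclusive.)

Evaluate at each i in [0,10]:
  i=0: ✗ (no rhs in [0,1])
  i=1: ✗ (no rhs in [1,2])
  i=2: ✗ (no rhs in [2,3])
  i=3: ✗ (no rhs in [3,4])
  i=4: ✗ (no rhs in [4,5])
  i=5: ✗ (lhs fails at k=5 before rhs at j=6)
  i=6: ✓ (rhs at j=6)
  i=7: ✗ (no rhs in [7,8])
  i=8: ✗ (no rhs in [8,9])
  i=9: ✗ (no rhs in [9,10])
  i=10: ✗ (no rhs in [10,11])
Positions where it holds: {6} → 1.

1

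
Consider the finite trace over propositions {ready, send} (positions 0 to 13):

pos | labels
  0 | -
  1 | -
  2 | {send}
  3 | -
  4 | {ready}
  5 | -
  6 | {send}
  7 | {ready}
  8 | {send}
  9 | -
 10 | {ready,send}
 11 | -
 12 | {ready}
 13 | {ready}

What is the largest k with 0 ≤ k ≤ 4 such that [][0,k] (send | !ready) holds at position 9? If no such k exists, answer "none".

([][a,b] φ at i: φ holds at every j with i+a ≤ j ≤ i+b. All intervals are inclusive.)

2

(send | !ready) must hold from j=9 onward; find where it first fails.
  j=9: holds
  j=10: holds
  j=11: holds
  j=12: fails
Holds on [9,11], so largest k = 2.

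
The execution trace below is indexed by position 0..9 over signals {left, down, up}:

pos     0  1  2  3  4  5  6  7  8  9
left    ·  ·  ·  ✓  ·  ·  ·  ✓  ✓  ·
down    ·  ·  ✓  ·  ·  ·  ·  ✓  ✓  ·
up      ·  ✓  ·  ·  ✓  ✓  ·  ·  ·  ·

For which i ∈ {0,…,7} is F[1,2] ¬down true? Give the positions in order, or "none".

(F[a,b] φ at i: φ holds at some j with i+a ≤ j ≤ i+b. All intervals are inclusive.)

0, 1, 2, 3, 4, 5, 7

Evaluate at each i in [0,7]:
  i=0: ✓ (witness j=1)
  i=1: ✓ (witness j=3)
  i=2: ✓ (witness j=3)
  i=3: ✓ (witness j=4)
  i=4: ✓ (witness j=5)
  i=5: ✓ (witness j=6)
  i=6: ✗ (none in [7,8])
  i=7: ✓ (witness j=9)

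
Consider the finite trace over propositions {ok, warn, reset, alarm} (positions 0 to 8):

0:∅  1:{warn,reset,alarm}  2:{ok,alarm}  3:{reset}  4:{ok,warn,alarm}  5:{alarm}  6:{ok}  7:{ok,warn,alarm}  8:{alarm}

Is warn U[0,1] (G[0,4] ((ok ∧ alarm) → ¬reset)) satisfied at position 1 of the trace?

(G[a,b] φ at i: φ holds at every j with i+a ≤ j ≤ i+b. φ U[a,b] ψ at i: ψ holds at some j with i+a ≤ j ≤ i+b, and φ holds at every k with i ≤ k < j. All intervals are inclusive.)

Yes

Need some j in [1,2] with G[0,4] ((ok ∧ alarm) → ¬reset), and warn at every k in [1,j-1].
  j=1: G[0,4] ((ok ∧ alarm) → ¬reset) holds; no prefix to check → satisfied.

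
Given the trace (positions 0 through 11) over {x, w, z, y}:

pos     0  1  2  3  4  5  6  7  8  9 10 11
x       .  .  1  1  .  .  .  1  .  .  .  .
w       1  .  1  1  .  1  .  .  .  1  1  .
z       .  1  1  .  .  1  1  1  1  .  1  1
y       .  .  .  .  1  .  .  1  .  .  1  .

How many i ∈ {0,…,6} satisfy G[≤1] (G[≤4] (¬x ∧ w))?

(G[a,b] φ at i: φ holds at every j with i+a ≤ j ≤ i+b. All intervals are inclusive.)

Evaluate at each i in [0,6]:
  i=0: ✗ (fails at j=0)
  i=1: ✗ (fails at j=1)
  i=2: ✗ (fails at j=2)
  i=3: ✗ (fails at j=3)
  i=4: ✗ (fails at j=4)
  i=5: ✗ (fails at j=5)
  i=6: ✗ (fails at j=6)
Positions where it holds: {} → 0.

0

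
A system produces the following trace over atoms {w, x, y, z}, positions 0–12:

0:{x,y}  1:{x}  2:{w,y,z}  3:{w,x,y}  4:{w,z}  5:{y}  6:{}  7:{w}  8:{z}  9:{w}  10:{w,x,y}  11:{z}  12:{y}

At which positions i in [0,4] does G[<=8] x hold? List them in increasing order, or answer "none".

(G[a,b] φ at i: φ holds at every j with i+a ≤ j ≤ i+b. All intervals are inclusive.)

Evaluate at each i in [0,4]:
  i=0: ✗ (fails at j=2)
  i=1: ✗ (fails at j=2)
  i=2: ✗ (fails at j=2)
  i=3: ✗ (fails at j=4)
  i=4: ✗ (fails at j=4)

none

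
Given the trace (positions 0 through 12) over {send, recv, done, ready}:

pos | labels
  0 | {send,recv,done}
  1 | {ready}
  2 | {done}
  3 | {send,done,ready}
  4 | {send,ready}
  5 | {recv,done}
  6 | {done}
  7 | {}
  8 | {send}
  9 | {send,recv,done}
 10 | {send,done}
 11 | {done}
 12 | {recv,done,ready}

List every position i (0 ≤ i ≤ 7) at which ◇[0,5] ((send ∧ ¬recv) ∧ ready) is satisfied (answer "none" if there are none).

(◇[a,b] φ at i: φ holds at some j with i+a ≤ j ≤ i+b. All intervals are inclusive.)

0, 1, 2, 3, 4

Evaluate at each i in [0,7]:
  i=0: ✓ (witness j=3)
  i=1: ✓ (witness j=3)
  i=2: ✓ (witness j=3)
  i=3: ✓ (witness j=3)
  i=4: ✓ (witness j=4)
  i=5: ✗ (none in [5,10])
  i=6: ✗ (none in [6,11])
  i=7: ✗ (none in [7,12])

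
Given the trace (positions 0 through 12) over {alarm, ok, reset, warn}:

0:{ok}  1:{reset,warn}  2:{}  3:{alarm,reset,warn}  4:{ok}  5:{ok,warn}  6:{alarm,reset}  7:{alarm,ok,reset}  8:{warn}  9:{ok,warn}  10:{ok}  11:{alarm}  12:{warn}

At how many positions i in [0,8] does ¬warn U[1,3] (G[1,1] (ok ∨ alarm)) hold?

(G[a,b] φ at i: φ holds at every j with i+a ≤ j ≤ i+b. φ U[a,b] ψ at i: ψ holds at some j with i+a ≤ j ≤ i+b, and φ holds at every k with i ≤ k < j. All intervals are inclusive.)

Evaluate at each i in [0,8]:
  i=0: ✗ (lhs fails at k=1 before rhs at j=2)
  i=1: ✗ (lhs fails at k=1 before rhs at j=2)
  i=2: ✓ (rhs at j=3; lhs holds on [2,2])
  i=3: ✗ (lhs fails at k=3 before rhs at j=4)
  i=4: ✓ (rhs at j=5; lhs holds on [4,4])
  i=5: ✗ (lhs fails at k=5 before rhs at j=6)
  i=6: ✓ (rhs at j=8; lhs holds on [6,7])
  i=7: ✓ (rhs at j=8; lhs holds on [7,7])
  i=8: ✗ (lhs fails at k=8 before rhs at j=9)
Positions where it holds: {2, 4, 6, 7} → 4.

4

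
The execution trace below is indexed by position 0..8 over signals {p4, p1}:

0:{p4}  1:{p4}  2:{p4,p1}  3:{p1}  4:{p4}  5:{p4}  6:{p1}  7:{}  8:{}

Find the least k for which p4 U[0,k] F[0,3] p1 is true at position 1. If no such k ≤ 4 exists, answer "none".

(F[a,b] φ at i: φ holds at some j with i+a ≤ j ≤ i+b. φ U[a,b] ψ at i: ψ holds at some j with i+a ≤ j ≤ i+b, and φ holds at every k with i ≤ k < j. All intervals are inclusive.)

0

Need earliest j ≥ 1 with F[0,3] p1, and p4 at every k in [1,j-1].
  j=1: rhs holds (empty prefix). k = 0.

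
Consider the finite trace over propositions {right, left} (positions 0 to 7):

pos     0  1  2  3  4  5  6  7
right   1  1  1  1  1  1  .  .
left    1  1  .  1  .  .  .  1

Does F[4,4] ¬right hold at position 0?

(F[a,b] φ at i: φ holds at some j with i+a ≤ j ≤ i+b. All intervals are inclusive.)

No

Check ¬right at each j in [4,4]:
  j=4: false
No position in the window satisfies it → formula fails.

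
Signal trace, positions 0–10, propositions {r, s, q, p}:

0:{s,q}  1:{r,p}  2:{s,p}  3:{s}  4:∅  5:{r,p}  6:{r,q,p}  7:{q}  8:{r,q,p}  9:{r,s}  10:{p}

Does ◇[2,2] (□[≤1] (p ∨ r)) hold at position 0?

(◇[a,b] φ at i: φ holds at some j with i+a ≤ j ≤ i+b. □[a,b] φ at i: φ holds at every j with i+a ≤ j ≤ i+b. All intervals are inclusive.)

No

Check □[≤1] (p ∨ r) at each j in [2,2]:
  j=2: fails at 3
No position in the window satisfies it → formula fails.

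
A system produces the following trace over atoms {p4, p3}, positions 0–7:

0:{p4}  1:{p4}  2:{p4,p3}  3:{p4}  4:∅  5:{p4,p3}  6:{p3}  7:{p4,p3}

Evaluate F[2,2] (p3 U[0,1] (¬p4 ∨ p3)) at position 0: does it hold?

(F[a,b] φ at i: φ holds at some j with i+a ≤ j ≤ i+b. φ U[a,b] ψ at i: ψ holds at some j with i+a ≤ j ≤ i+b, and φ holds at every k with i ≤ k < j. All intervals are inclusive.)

Check (p3 U[0,1] (¬p4 ∨ p3)) at each j in [2,2]:
  j=2: holds
Found at j=2 → formula holds.

True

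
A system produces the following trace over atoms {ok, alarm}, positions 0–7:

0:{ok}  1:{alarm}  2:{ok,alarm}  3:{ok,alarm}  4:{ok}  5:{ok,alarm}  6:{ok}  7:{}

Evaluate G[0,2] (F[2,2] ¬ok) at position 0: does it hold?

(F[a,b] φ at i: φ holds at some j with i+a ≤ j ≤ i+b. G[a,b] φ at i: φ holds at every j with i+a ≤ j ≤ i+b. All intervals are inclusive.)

Check F[2,2] ¬ok at every j in [0,2]:
  j=0: fails (none in [2,2])
  j=1: fails (none in [3,3])
  j=2: fails (none in [4,4])
Fails at j=0 → formula fails.

False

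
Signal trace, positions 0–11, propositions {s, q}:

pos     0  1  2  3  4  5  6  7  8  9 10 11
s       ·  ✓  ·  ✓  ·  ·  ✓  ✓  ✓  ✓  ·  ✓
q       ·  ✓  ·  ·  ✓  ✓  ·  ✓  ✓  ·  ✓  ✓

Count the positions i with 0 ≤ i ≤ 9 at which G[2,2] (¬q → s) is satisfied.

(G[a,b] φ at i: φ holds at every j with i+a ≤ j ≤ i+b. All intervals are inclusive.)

Evaluate at each i in [0,9]:
  i=0: ✗ (fails at j=2)
  i=1: ✓ (all of [3,3])
  i=2: ✓ (all of [4,4])
  i=3: ✓ (all of [5,5])
  i=4: ✓ (all of [6,6])
  i=5: ✓ (all of [7,7])
  i=6: ✓ (all of [8,8])
  i=7: ✓ (all of [9,9])
  i=8: ✓ (all of [10,10])
  i=9: ✓ (all of [11,11])
Positions where it holds: {1, 2, 3, 4, 5, 6, 7, 8, 9} → 9.

9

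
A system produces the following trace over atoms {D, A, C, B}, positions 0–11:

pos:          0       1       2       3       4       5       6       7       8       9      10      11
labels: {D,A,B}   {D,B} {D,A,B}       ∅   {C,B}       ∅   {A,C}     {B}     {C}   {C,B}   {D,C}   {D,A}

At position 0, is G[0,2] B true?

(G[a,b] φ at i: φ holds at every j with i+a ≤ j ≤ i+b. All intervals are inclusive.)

Check B at every j in [0,2]:
  j=0: true
  j=1: true
  j=2: true
All positions satisfy it → formula holds.

Yes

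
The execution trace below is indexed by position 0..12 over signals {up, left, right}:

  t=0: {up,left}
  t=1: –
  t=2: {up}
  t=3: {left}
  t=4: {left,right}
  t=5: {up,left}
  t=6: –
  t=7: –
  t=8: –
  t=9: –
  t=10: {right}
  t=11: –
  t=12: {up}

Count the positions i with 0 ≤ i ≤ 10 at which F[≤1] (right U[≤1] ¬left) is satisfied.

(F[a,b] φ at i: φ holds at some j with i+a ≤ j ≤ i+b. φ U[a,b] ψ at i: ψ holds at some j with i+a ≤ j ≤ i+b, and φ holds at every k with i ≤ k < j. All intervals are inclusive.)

Evaluate at each i in [0,10]:
  i=0: ✓ (witness j=1)
  i=1: ✓ (witness j=1)
  i=2: ✓ (witness j=2)
  i=3: ✗ (none in [3,4])
  i=4: ✗ (none in [4,5])
  i=5: ✓ (witness j=6)
  i=6: ✓ (witness j=6)
  i=7: ✓ (witness j=7)
  i=8: ✓ (witness j=8)
  i=9: ✓ (witness j=9)
  i=10: ✓ (witness j=10)
Positions where it holds: {0, 1, 2, 5, 6, 7, 8, 9, 10} → 9.

9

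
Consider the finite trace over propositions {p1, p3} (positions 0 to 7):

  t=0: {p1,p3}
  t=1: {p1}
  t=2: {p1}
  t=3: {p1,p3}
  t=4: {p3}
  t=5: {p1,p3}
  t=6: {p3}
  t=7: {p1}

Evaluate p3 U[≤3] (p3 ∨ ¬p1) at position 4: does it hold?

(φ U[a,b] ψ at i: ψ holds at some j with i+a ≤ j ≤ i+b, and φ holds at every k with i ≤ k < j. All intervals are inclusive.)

Need some j in [4,7] with (p3 ∨ ¬p1), and p3 at every k in [4,j-1].
  j=4: (p3 ∨ ¬p1) holds; no prefix to check → satisfied.

Yes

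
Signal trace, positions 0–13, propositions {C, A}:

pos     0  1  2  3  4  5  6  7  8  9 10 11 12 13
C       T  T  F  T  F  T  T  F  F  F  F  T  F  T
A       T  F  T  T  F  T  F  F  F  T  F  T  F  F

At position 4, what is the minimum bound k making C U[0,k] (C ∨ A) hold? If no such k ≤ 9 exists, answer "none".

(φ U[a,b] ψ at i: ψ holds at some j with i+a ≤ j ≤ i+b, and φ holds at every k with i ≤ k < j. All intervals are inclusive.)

none

Need earliest j ≥ 4 with (C ∨ A), and C at every k in [4,j-1].
  j=4: rhs fails.
  j=5: rhs holds but lhs fails at k=4.
  j=6: rhs holds but lhs fails at k=4.
  j=7: rhs fails.
  j=8: rhs fails.
  j=9: rhs holds but lhs fails at k=4.
  j=10: rhs fails.
  j=11: rhs holds but lhs fails at k=4.
  j=12: rhs fails.
  j=13: rhs holds but lhs fails at k=4.
No witness within the range → none.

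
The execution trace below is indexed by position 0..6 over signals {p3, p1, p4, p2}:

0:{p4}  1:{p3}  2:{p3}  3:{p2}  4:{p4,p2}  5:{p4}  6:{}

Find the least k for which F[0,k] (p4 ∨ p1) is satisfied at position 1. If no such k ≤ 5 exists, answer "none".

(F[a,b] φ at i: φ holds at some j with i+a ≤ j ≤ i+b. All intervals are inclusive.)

Scan j = 1,2,… for (p4 ∨ p1):
  j=1: fails
  j=2: fails
  j=3: fails
  j=4: holds
First hit at j=4, so smallest k = 4-1 = 3.

3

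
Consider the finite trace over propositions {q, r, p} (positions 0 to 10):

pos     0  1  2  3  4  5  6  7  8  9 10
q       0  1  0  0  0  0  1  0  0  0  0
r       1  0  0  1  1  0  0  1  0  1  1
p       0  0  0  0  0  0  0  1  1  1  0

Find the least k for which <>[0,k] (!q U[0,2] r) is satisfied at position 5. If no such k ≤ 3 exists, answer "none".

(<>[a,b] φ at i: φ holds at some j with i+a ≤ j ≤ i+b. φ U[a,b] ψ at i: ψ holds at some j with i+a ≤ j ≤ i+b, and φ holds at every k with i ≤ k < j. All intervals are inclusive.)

2

Scan j = 5,6,… for (!q U[0,2] r):
  j=5: fails
  j=6: fails
  j=7: holds
First hit at j=7, so smallest k = 7-5 = 2.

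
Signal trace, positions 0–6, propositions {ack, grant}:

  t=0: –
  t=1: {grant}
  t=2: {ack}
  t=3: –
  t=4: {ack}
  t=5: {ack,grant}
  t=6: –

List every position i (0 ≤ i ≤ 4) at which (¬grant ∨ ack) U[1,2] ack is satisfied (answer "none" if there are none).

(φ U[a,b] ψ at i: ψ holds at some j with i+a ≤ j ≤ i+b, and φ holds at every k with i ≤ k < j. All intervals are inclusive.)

Evaluate at each i in [0,4]:
  i=0: ✗ (lhs fails at k=1 before rhs at j=2)
  i=1: ✗ (lhs fails at k=1 before rhs at j=2)
  i=2: ✓ (rhs at j=4; lhs holds on [2,3])
  i=3: ✓ (rhs at j=4; lhs holds on [3,3])
  i=4: ✓ (rhs at j=5; lhs holds on [4,4])

2, 3, 4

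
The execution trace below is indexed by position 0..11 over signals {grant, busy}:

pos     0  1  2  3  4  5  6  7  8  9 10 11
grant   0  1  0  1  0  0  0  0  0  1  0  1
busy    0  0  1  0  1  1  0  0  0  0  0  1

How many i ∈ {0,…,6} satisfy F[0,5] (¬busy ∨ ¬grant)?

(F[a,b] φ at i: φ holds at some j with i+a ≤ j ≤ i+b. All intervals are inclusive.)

Evaluate at each i in [0,6]:
  i=0: ✓ (witness j=0)
  i=1: ✓ (witness j=1)
  i=2: ✓ (witness j=2)
  i=3: ✓ (witness j=3)
  i=4: ✓ (witness j=4)
  i=5: ✓ (witness j=5)
  i=6: ✓ (witness j=6)
Positions where it holds: {0, 1, 2, 3, 4, 5, 6} → 7.

7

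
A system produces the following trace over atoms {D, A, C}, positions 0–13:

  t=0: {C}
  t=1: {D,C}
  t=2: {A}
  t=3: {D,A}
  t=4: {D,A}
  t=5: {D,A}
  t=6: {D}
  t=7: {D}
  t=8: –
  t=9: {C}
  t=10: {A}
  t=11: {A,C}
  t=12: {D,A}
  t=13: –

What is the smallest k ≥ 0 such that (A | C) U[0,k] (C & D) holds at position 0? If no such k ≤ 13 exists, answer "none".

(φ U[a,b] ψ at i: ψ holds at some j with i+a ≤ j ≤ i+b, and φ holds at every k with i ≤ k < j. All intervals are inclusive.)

1

Need earliest j ≥ 0 with (C & D), and (A | C) at every k in [0,j-1].
  j=0: rhs fails.
  j=1: rhs holds; lhs holds on [0,0]. k = 1.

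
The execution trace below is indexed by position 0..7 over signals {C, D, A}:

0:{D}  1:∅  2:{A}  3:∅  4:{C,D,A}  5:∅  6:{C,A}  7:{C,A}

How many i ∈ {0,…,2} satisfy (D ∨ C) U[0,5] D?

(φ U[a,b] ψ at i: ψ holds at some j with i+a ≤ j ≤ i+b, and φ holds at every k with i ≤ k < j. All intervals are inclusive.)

Evaluate at each i in [0,2]:
  i=0: ✓ (rhs at j=0)
  i=1: ✗ (lhs fails at k=1 before rhs at j=4)
  i=2: ✗ (lhs fails at k=2 before rhs at j=4)
Positions where it holds: {0} → 1.

1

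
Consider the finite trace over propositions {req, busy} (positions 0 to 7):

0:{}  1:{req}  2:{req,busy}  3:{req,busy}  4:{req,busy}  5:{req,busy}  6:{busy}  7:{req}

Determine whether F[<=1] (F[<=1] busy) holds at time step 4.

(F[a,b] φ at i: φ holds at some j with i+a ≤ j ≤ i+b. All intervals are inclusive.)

Yes

Check F[<=1] busy at each j in [4,5]:
  j=4: holds (witness at 4)
  j=5: holds (witness at 5)
Found at j=4 → formula holds.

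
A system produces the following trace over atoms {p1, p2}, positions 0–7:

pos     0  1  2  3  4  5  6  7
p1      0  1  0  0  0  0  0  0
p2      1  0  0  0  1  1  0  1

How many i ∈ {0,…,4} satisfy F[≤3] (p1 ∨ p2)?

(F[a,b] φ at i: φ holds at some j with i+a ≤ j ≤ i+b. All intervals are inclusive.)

Evaluate at each i in [0,4]:
  i=0: ✓ (witness j=0)
  i=1: ✓ (witness j=1)
  i=2: ✓ (witness j=4)
  i=3: ✓ (witness j=4)
  i=4: ✓ (witness j=4)
Positions where it holds: {0, 1, 2, 3, 4} → 5.

5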